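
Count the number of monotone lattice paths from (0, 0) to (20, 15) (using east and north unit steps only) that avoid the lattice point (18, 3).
Number of paths = 3247822130

Total paths from (0, 0) to (20, 15): C(35, 20) = 3247943160. Paths through (18, 3): (paths (0, 0) → (18, 3)) × (paths (18, 3) → (20, 15)) = C(21, 18) · C(14, 2) = 1330 · 91 = 121030. Avoidance count = 3247943160 − 121030 = 3247822130.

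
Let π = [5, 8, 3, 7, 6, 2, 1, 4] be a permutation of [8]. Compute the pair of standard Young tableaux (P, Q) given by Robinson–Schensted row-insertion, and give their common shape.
P = [1, 4] / [2, 6] / [3, 7] / [5] / [8];  Q = [1, 2] / [3, 4] / [5, 8] / [6] / [7];  common shape = (2, 2, 2, 1, 1)

Row-insert the values π_1, π_2, … into P one at a time, bumping the leftmost entry strictly greater than the inserted value down to the next row. The recording tableau Q records, in position (i, j), the step at which that cell was added to P.
  Insert 5 (step 1): P = [5];  Q = [1]
  Insert 8 (step 2): P = [5, 8];  Q = [1, 2]
  Insert 3 (step 3): P = [3, 8] / [5];  Q = [1, 2] / [3]
  Insert 7 (step 4): P = [3, 7] / [5, 8];  Q = [1, 2] / [3, 4]
  Insert 6 (step 5): P = [3, 6] / [5, 7] / [8];  Q = [1, 2] / [3, 4] / [5]
  Insert 2 (step 6): P = [2, 6] / [3, 7] / [5] / [8];  Q = [1, 2] / [3, 4] / [5] / [6]
  Insert 1 (step 7): P = [1, 6] / [2, 7] / [3] / [5] / [8];  Q = [1, 2] / [3, 4] / [5] / [6] / [7]
  Insert 4 (step 8): P = [1, 4] / [2, 6] / [3, 7] / [5] / [8];  Q = [1, 2] / [3, 4] / [5, 8] / [6] / [7]
Final shape: (2, 2, 2, 1, 1).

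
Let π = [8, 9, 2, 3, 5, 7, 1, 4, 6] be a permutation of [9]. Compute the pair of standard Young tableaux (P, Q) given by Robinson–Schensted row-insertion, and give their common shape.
P = [1, 3, 4, 6] / [2, 5, 7] / [8, 9];  Q = [1, 2, 5, 6] / [3, 4, 9] / [7, 8];  common shape = (4, 3, 2)

Row-insert the values π_1, π_2, … into P one at a time, bumping the leftmost entry strictly greater than the inserted value down to the next row. The recording tableau Q records, in position (i, j), the step at which that cell was added to P.
  Insert 8 (step 1): P = [8];  Q = [1]
  Insert 9 (step 2): P = [8, 9];  Q = [1, 2]
  Insert 2 (step 3): P = [2, 9] / [8];  Q = [1, 2] / [3]
  Insert 3 (step 4): P = [2, 3] / [8, 9];  Q = [1, 2] / [3, 4]
  Insert 5 (step 5): P = [2, 3, 5] / [8, 9];  Q = [1, 2, 5] / [3, 4]
  Insert 7 (step 6): P = [2, 3, 5, 7] / [8, 9];  Q = [1, 2, 5, 6] / [3, 4]
  Insert 1 (step 7): P = [1, 3, 5, 7] / [2, 9] / [8];  Q = [1, 2, 5, 6] / [3, 4] / [7]
  Insert 4 (step 8): P = [1, 3, 4, 7] / [2, 5] / [8, 9];  Q = [1, 2, 5, 6] / [3, 4] / [7, 8]
  Insert 6 (step 9): P = [1, 3, 4, 6] / [2, 5, 7] / [8, 9];  Q = [1, 2, 5, 6] / [3, 4, 9] / [7, 8]
Final shape: (4, 3, 2).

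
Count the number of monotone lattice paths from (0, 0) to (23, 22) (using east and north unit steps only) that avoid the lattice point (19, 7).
Number of paths = 4114165731000

Total paths from (0, 0) to (23, 22): C(45, 23) = 4116715363800. Paths through (19, 7): (paths (0, 0) → (19, 7)) × (paths (19, 7) → (23, 22)) = C(26, 19) · C(19, 4) = 657800 · 3876 = 2549632800. Avoidance count = 4116715363800 − 2549632800 = 4114165731000.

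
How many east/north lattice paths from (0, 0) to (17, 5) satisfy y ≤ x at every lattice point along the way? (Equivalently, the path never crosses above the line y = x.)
Number of paths = 19019

By the reflection principle (André's argument), the number of monotone paths to (17, 5) with n ≤ m that never go above y = x is C(22, 17) − C(22, 18) = 26334 − 7315 = 19019.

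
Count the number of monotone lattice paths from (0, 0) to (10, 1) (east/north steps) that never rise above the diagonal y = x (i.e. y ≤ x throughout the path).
Number of paths = 10

By the reflection principle (André's argument), the number of monotone paths to (10, 1) with n ≤ m that never go above y = x is C(11, 10) − C(11, 11) = 11 − 1 = 10.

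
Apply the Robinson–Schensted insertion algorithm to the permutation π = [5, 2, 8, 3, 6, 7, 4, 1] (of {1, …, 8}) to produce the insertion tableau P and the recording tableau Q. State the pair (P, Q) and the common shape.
P = [1, 3, 4, 7] / [2, 6] / [5] / [8];  Q = [1, 3, 5, 6] / [2, 4] / [7] / [8];  common shape = (4, 2, 1, 1)

Row-insert the values π_1, π_2, … into P one at a time, bumping the leftmost entry strictly greater than the inserted value down to the next row. The recording tableau Q records, in position (i, j), the step at which that cell was added to P.
  Insert 5 (step 1): P = [5];  Q = [1]
  Insert 2 (step 2): P = [2] / [5];  Q = [1] / [2]
  Insert 8 (step 3): P = [2, 8] / [5];  Q = [1, 3] / [2]
  Insert 3 (step 4): P = [2, 3] / [5, 8];  Q = [1, 3] / [2, 4]
  Insert 6 (step 5): P = [2, 3, 6] / [5, 8];  Q = [1, 3, 5] / [2, 4]
  Insert 7 (step 6): P = [2, 3, 6, 7] / [5, 8];  Q = [1, 3, 5, 6] / [2, 4]
  Insert 4 (step 7): P = [2, 3, 4, 7] / [5, 6] / [8];  Q = [1, 3, 5, 6] / [2, 4] / [7]
  Insert 1 (step 8): P = [1, 3, 4, 7] / [2, 6] / [5] / [8];  Q = [1, 3, 5, 6] / [2, 4] / [7] / [8]
Final shape: (4, 2, 1, 1).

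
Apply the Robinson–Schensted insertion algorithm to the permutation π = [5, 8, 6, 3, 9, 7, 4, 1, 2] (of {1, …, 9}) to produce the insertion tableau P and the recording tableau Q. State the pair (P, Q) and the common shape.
P = [1, 2, 7] / [3, 4] / [5, 6] / [8, 9];  Q = [1, 2, 5] / [3, 6] / [4, 7] / [8, 9];  common shape = (3, 2, 2, 2)

Row-insert the values π_1, π_2, … into P one at a time, bumping the leftmost entry strictly greater than the inserted value down to the next row. The recording tableau Q records, in position (i, j), the step at which that cell was added to P.
  Insert 5 (step 1): P = [5];  Q = [1]
  Insert 8 (step 2): P = [5, 8];  Q = [1, 2]
  Insert 6 (step 3): P = [5, 6] / [8];  Q = [1, 2] / [3]
  Insert 3 (step 4): P = [3, 6] / [5] / [8];  Q = [1, 2] / [3] / [4]
  Insert 9 (step 5): P = [3, 6, 9] / [5] / [8];  Q = [1, 2, 5] / [3] / [4]
  Insert 7 (step 6): P = [3, 6, 7] / [5, 9] / [8];  Q = [1, 2, 5] / [3, 6] / [4]
  Insert 4 (step 7): P = [3, 4, 7] / [5, 6] / [8, 9];  Q = [1, 2, 5] / [3, 6] / [4, 7]
  Insert 1 (step 8): P = [1, 4, 7] / [3, 6] / [5, 9] / [8];  Q = [1, 2, 5] / [3, 6] / [4, 7] / [8]
  Insert 2 (step 9): P = [1, 2, 7] / [3, 4] / [5, 6] / [8, 9];  Q = [1, 2, 5] / [3, 6] / [4, 7] / [8, 9]
Final shape: (3, 2, 2, 2).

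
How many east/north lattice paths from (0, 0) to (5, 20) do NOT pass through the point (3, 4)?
Number of paths = 47775

Total paths from (0, 0) to (5, 20): C(25, 5) = 53130. Paths through (3, 4): (paths (0, 0) → (3, 4)) × (paths (3, 4) → (5, 20)) = C(7, 3) · C(18, 2) = 35 · 153 = 5355. Avoidance count = 53130 − 5355 = 47775.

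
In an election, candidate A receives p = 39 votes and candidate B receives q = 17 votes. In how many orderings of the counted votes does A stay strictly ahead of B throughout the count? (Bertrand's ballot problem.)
Strict-lead orderings = 38499031112850

Total orderings of the 56 votes with 39 for A: C(56, 39) = 97997533741800. By the Bertrand ballot formula (Cycle Lemma / reflection principle), the number of orderings in which A is strictly ahead of B throughout is (p − q)/(p + q) · C(p + q, p) = (39 − 17)/(39 + 17) · 97997533741800 = 38499031112850.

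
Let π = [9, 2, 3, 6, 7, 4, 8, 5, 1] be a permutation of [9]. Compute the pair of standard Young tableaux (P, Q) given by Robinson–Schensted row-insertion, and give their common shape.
P = [1, 3, 4, 5, 8] / [2, 7] / [6] / [9];  Q = [1, 3, 4, 5, 7] / [2, 8] / [6] / [9];  common shape = (5, 2, 1, 1)

Row-insert the values π_1, π_2, … into P one at a time, bumping the leftmost entry strictly greater than the inserted value down to the next row. The recording tableau Q records, in position (i, j), the step at which that cell was added to P.
  Insert 9 (step 1): P = [9];  Q = [1]
  Insert 2 (step 2): P = [2] / [9];  Q = [1] / [2]
  Insert 3 (step 3): P = [2, 3] / [9];  Q = [1, 3] / [2]
  Insert 6 (step 4): P = [2, 3, 6] / [9];  Q = [1, 3, 4] / [2]
  Insert 7 (step 5): P = [2, 3, 6, 7] / [9];  Q = [1, 3, 4, 5] / [2]
  Insert 4 (step 6): P = [2, 3, 4, 7] / [6] / [9];  Q = [1, 3, 4, 5] / [2] / [6]
  Insert 8 (step 7): P = [2, 3, 4, 7, 8] / [6] / [9];  Q = [1, 3, 4, 5, 7] / [2] / [6]
  Insert 5 (step 8): P = [2, 3, 4, 5, 8] / [6, 7] / [9];  Q = [1, 3, 4, 5, 7] / [2, 8] / [6]
  Insert 1 (step 9): P = [1, 3, 4, 5, 8] / [2, 7] / [6] / [9];  Q = [1, 3, 4, 5, 7] / [2, 8] / [6] / [9]
Final shape: (5, 2, 1, 1).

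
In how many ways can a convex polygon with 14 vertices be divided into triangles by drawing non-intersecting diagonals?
C_12 = 208012

These polygon triangulations are counted by the Catalan number C_n = (1/(n + 1)) · C(2n, n). For n = 12: C_12 = (1/13) · C(24, 12) = 2704156/13 = 208012.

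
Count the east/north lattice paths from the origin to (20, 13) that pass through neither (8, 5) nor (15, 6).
Number of paths = 376220394

Inclusion–exclusion. Total paths: C(33, 20) = 573166440. Through P₁: C(13, 8)·C(20, 12) = 162123390. Through P₂: C(21, 15)·C(12, 5) = 42977088. Since P₁ is strictly southwest of P₂, a monotone path through both must visit P₁ then P₂; paths through both = C(13, 8)·C(8, 7)·C(12, 5) = 8154432. Avoid both = 573166440 − 162123390 − 42977088 + 8154432 = 376220394.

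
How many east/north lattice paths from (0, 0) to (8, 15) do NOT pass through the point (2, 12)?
Number of paths = 482670

Total paths from (0, 0) to (8, 15): C(23, 8) = 490314. Paths through (2, 12): (paths (0, 0) → (2, 12)) × (paths (2, 12) → (8, 15)) = C(14, 2) · C(9, 6) = 91 · 84 = 7644. Avoidance count = 490314 − 7644 = 482670.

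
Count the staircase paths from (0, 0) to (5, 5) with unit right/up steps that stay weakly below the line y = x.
C_5 = 42

These NE paths below the diagonal are counted by the Catalan number C_n = (1/(n + 1)) · C(2n, n). For n = 5: C_5 = (1/6) · C(10, 5) = 252/6 = 42.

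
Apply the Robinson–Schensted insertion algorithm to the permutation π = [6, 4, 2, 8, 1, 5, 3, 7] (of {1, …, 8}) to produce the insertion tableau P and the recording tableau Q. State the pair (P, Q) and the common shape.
P = [1, 3, 7] / [2, 5] / [4, 8] / [6];  Q = [1, 4, 8] / [2, 6] / [3, 7] / [5];  common shape = (3, 2, 2, 1)

Row-insert the values π_1, π_2, … into P one at a time, bumping the leftmost entry strictly greater than the inserted value down to the next row. The recording tableau Q records, in position (i, j), the step at which that cell was added to P.
  Insert 6 (step 1): P = [6];  Q = [1]
  Insert 4 (step 2): P = [4] / [6];  Q = [1] / [2]
  Insert 2 (step 3): P = [2] / [4] / [6];  Q = [1] / [2] / [3]
  Insert 8 (step 4): P = [2, 8] / [4] / [6];  Q = [1, 4] / [2] / [3]
  Insert 1 (step 5): P = [1, 8] / [2] / [4] / [6];  Q = [1, 4] / [2] / [3] / [5]
  Insert 5 (step 6): P = [1, 5] / [2, 8] / [4] / [6];  Q = [1, 4] / [2, 6] / [3] / [5]
  Insert 3 (step 7): P = [1, 3] / [2, 5] / [4, 8] / [6];  Q = [1, 4] / [2, 6] / [3, 7] / [5]
  Insert 7 (step 8): P = [1, 3, 7] / [2, 5] / [4, 8] / [6];  Q = [1, 4, 8] / [2, 6] / [3, 7] / [5]
Final shape: (3, 2, 2, 1).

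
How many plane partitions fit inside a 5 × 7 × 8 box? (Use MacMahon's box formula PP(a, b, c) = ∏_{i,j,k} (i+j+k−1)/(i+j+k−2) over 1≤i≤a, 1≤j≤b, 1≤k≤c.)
PP(5, 7, 8) = 201299981193168

Evaluate the triple product over i = 1..5, j = 1..7, k = 1..8. The factors are (2/1) · (3/2) · (4/3) · (5/4) · (6/5) · (7/6) · (8/7) · (9/8) · … (280 factors total). The numerators and denominators telescope so the product is an integer; carrying out the multiplication exactly gives PP(5, 7, 8) = 201299981193168.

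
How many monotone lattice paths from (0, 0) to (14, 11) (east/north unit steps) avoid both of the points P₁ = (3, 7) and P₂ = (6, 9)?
Number of paths = 4122375

Inclusion–exclusion. Total paths: C(25, 14) = 4457400. Through P₁: C(10, 3)·C(15, 11) = 163800. Through P₂: C(15, 6)·C(10, 8) = 225225. Since P₁ is strictly southwest of P₂, a monotone path through both must visit P₁ then P₂; paths through both = C(10, 3)·C(5, 3)·C(10, 8) = 54000. Avoid both = 4457400 − 163800 − 225225 + 54000 = 4122375.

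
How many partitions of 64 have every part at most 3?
p(64, parts ≤ 3) = 374

Use the recurrence p(n, m) = p(n, m−1) + p(n−m, m): either the largest part is < m (count p(n, m−1)) or the largest part is exactly m (remove one copy of m, count p(n−m, m)). With p(0, ·) = 1 this gives p(64, parts ≤ 3) = 374. (By conjugating Young diagrams, this also counts partitions of 64 into at most 3 parts.)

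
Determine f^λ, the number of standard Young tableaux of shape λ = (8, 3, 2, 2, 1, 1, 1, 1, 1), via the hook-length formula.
# SYT of shape (8, 3, 2, 2, 1, 1, 1, 1, 1) = 33671781

Hook-length formula: f^λ = n! / Π hook(c), product over all cells c of the Young diagram. For λ = (8, 3, 2, 2, 1, 1, 1, 1, 1), n = 20 boxes. Hook lengths by row (left-to-right, top-to-bottom): [16, 10, 7, 5, 4, 3, 2, 1]; [10, 4, 1]; [8, 2]; [7, 1]; [5]; [4]; [3]; [2]; [1]. Product of hooks = 72253440000. So f^λ = 20! / 72253440000 = 2432902008176640000 / 72253440000 = 33671781.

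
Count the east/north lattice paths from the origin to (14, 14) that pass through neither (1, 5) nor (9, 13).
Number of paths = 34610880

Inclusion–exclusion. Total paths: C(28, 14) = 40116600. Through P₁: C(6, 1)·C(22, 13) = 2984520. Through P₂: C(22, 9)·C(6, 5) = 2984520. Since P₁ is strictly southwest of P₂, a monotone path through both must visit P₁ then P₂; paths through both = C(6, 1)·C(16, 8)·C(6, 5) = 463320. Avoid both = 40116600 − 2984520 − 2984520 + 463320 = 34610880.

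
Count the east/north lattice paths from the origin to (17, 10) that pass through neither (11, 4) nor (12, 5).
Number of paths = 6303609

Inclusion–exclusion. Total paths: C(27, 17) = 8436285. Through P₁: C(15, 11)·C(12, 6) = 1261260. Through P₂: C(17, 12)·C(10, 5) = 1559376. Since P₁ is strictly southwest of P₂, a monotone path through both must visit P₁ then P₂; paths through both = C(15, 11)·C(2, 1)·C(10, 5) = 687960. Avoid both = 8436285 − 1261260 − 1559376 + 687960 = 6303609.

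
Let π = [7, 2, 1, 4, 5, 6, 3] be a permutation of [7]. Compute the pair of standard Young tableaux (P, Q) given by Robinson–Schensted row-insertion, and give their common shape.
P = [1, 3, 5, 6] / [2, 4] / [7];  Q = [1, 4, 5, 6] / [2, 7] / [3];  common shape = (4, 2, 1)

Row-insert the values π_1, π_2, … into P one at a time, bumping the leftmost entry strictly greater than the inserted value down to the next row. The recording tableau Q records, in position (i, j), the step at which that cell was added to P.
  Insert 7 (step 1): P = [7];  Q = [1]
  Insert 2 (step 2): P = [2] / [7];  Q = [1] / [2]
  Insert 1 (step 3): P = [1] / [2] / [7];  Q = [1] / [2] / [3]
  Insert 4 (step 4): P = [1, 4] / [2] / [7];  Q = [1, 4] / [2] / [3]
  Insert 5 (step 5): P = [1, 4, 5] / [2] / [7];  Q = [1, 4, 5] / [2] / [3]
  Insert 6 (step 6): P = [1, 4, 5, 6] / [2] / [7];  Q = [1, 4, 5, 6] / [2] / [3]
  Insert 3 (step 7): P = [1, 3, 5, 6] / [2, 4] / [7];  Q = [1, 4, 5, 6] / [2, 7] / [3]
Final shape: (4, 2, 1).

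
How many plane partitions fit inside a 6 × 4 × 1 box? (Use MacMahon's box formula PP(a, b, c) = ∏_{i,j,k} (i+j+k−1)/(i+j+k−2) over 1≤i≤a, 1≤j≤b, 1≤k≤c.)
PP(6, 4, 1) = 210

Evaluate the triple product over i = 1..6, j = 1..4, k = 1..1. The factors are (2/1) · (3/2) · (4/3) · (5/4) · (3/2) · (4/3) · (5/4) · (6/5) · … (24 factors total). The numerators and denominators telescope so the product is an integer; carrying out the multiplication exactly gives PP(6, 4, 1) = 210.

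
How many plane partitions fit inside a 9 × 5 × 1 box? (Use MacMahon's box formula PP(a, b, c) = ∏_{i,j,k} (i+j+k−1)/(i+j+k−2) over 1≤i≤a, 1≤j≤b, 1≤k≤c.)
PP(9, 5, 1) = 2002

Evaluate the triple product over i = 1..9, j = 1..5, k = 1..1. The factors are (2/1) · (3/2) · (4/3) · (5/4) · (6/5) · (3/2) · (4/3) · (5/4) · … (45 factors total). The numerators and denominators telescope so the product is an integer; carrying out the multiplication exactly gives PP(9, 5, 1) = 2002.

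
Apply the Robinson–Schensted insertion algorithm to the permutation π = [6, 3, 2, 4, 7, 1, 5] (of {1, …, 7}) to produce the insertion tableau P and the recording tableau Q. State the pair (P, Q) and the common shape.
P = [1, 4, 5] / [2, 7] / [3] / [6];  Q = [1, 4, 5] / [2, 7] / [3] / [6];  common shape = (3, 2, 1, 1)

Row-insert the values π_1, π_2, … into P one at a time, bumping the leftmost entry strictly greater than the inserted value down to the next row. The recording tableau Q records, in position (i, j), the step at which that cell was added to P.
  Insert 6 (step 1): P = [6];  Q = [1]
  Insert 3 (step 2): P = [3] / [6];  Q = [1] / [2]
  Insert 2 (step 3): P = [2] / [3] / [6];  Q = [1] / [2] / [3]
  Insert 4 (step 4): P = [2, 4] / [3] / [6];  Q = [1, 4] / [2] / [3]
  Insert 7 (step 5): P = [2, 4, 7] / [3] / [6];  Q = [1, 4, 5] / [2] / [3]
  Insert 1 (step 6): P = [1, 4, 7] / [2] / [3] / [6];  Q = [1, 4, 5] / [2] / [3] / [6]
  Insert 5 (step 7): P = [1, 4, 5] / [2, 7] / [3] / [6];  Q = [1, 4, 5] / [2, 7] / [3] / [6]
Final shape: (3, 2, 1, 1).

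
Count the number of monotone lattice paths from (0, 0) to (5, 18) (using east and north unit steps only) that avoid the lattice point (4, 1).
Number of paths = 33559

Total paths from (0, 0) to (5, 18): C(23, 5) = 33649. Paths through (4, 1): (paths (0, 0) → (4, 1)) × (paths (4, 1) → (5, 18)) = C(5, 4) · C(18, 1) = 5 · 18 = 90. Avoidance count = 33649 − 90 = 33559.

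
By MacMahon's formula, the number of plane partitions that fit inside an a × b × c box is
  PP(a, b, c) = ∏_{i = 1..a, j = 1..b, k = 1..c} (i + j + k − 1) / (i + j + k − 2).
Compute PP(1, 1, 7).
PP(1, 1, 7) = 8

Evaluate the triple product over i = 1..1, j = 1..1, k = 1..7. The factors are (2/1) · (3/2) · (4/3) · (5/4) · (6/5) · (7/6) · (8/7). The numerators and denominators telescope so the product is an integer; carrying out the multiplication exactly gives PP(1, 1, 7) = 8.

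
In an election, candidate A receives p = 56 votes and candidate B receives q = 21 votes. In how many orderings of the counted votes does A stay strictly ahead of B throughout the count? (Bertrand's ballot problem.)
Strict-lead orderings = 1816689520403260900

Total orderings of the 77 votes with 56 for A: C(77, 56) = 3996716944887173980. By the Bertrand ballot formula (Cycle Lemma / reflection principle), the number of orderings in which A is strictly ahead of B throughout is (p − q)/(p + q) · C(p + q, p) = (56 − 21)/(56 + 21) · 3996716944887173980 = 1816689520403260900.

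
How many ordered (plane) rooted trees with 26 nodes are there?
C_25 = 4861946401452

These ordered rooted trees are counted by the Catalan number C_n = (1/(n + 1)) · C(2n, n). For n = 25: C_25 = (1/26) · C(50, 25) = 126410606437752/26 = 4861946401452.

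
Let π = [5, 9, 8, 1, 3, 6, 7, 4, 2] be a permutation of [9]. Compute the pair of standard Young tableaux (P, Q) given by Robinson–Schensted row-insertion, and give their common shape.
P = [1, 2, 4, 7] / [3, 6] / [5] / [8] / [9];  Q = [1, 2, 6, 7] / [3, 5] / [4] / [8] / [9];  common shape = (4, 2, 1, 1, 1)

Row-insert the values π_1, π_2, … into P one at a time, bumping the leftmost entry strictly greater than the inserted value down to the next row. The recording tableau Q records, in position (i, j), the step at which that cell was added to P.
  Insert 5 (step 1): P = [5];  Q = [1]
  Insert 9 (step 2): P = [5, 9];  Q = [1, 2]
  Insert 8 (step 3): P = [5, 8] / [9];  Q = [1, 2] / [3]
  Insert 1 (step 4): P = [1, 8] / [5] / [9];  Q = [1, 2] / [3] / [4]
  Insert 3 (step 5): P = [1, 3] / [5, 8] / [9];  Q = [1, 2] / [3, 5] / [4]
  Insert 6 (step 6): P = [1, 3, 6] / [5, 8] / [9];  Q = [1, 2, 6] / [3, 5] / [4]
  Insert 7 (step 7): P = [1, 3, 6, 7] / [5, 8] / [9];  Q = [1, 2, 6, 7] / [3, 5] / [4]
  Insert 4 (step 8): P = [1, 3, 4, 7] / [5, 6] / [8] / [9];  Q = [1, 2, 6, 7] / [3, 5] / [4] / [8]
  Insert 2 (step 9): P = [1, 2, 4, 7] / [3, 6] / [5] / [8] / [9];  Q = [1, 2, 6, 7] / [3, 5] / [4] / [8] / [9]
Final shape: (4, 2, 1, 1, 1).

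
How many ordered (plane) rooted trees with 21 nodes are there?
C_20 = 6564120420

These ordered rooted trees are counted by the Catalan number C_n = (1/(n + 1)) · C(2n, n). For n = 20: C_20 = (1/21) · C(40, 20) = 137846528820/21 = 6564120420.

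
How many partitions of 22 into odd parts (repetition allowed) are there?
p_odd(22) = 89

Enumerate partitions using only odd parts via the recurrence o(n, m) = o(n, m−2) + o(n−m, m) over odd m, starting from the largest odd part ≤ n. This gives p_odd(22) = 89. (Euler's theorem: equals the count of distinct-part partitions.)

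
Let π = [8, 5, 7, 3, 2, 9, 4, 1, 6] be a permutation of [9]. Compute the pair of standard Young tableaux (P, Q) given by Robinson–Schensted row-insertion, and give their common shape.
P = [1, 4, 6] / [2, 7, 9] / [3] / [5] / [8];  Q = [1, 3, 6] / [2, 7, 9] / [4] / [5] / [8];  common shape = (3, 3, 1, 1, 1)

Row-insert the values π_1, π_2, … into P one at a time, bumping the leftmost entry strictly greater than the inserted value down to the next row. The recording tableau Q records, in position (i, j), the step at which that cell was added to P.
  Insert 8 (step 1): P = [8];  Q = [1]
  Insert 5 (step 2): P = [5] / [8];  Q = [1] / [2]
  Insert 7 (step 3): P = [5, 7] / [8];  Q = [1, 3] / [2]
  Insert 3 (step 4): P = [3, 7] / [5] / [8];  Q = [1, 3] / [2] / [4]
  Insert 2 (step 5): P = [2, 7] / [3] / [5] / [8];  Q = [1, 3] / [2] / [4] / [5]
  Insert 9 (step 6): P = [2, 7, 9] / [3] / [5] / [8];  Q = [1, 3, 6] / [2] / [4] / [5]
  Insert 4 (step 7): P = [2, 4, 9] / [3, 7] / [5] / [8];  Q = [1, 3, 6] / [2, 7] / [4] / [5]
  Insert 1 (step 8): P = [1, 4, 9] / [2, 7] / [3] / [5] / [8];  Q = [1, 3, 6] / [2, 7] / [4] / [5] / [8]
  Insert 6 (step 9): P = [1, 4, 6] / [2, 7, 9] / [3] / [5] / [8];  Q = [1, 3, 6] / [2, 7, 9] / [4] / [5] / [8]
Final shape: (3, 3, 1, 1, 1).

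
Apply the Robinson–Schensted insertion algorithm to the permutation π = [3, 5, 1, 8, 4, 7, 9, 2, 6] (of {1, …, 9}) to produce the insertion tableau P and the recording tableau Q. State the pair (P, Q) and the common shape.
P = [1, 2, 6, 9] / [3, 4, 7] / [5, 8];  Q = [1, 2, 4, 7] / [3, 5, 6] / [8, 9];  common shape = (4, 3, 2)

Row-insert the values π_1, π_2, … into P one at a time, bumping the leftmost entry strictly greater than the inserted value down to the next row. The recording tableau Q records, in position (i, j), the step at which that cell was added to P.
  Insert 3 (step 1): P = [3];  Q = [1]
  Insert 5 (step 2): P = [3, 5];  Q = [1, 2]
  Insert 1 (step 3): P = [1, 5] / [3];  Q = [1, 2] / [3]
  Insert 8 (step 4): P = [1, 5, 8] / [3];  Q = [1, 2, 4] / [3]
  Insert 4 (step 5): P = [1, 4, 8] / [3, 5];  Q = [1, 2, 4] / [3, 5]
  Insert 7 (step 6): P = [1, 4, 7] / [3, 5, 8];  Q = [1, 2, 4] / [3, 5, 6]
  Insert 9 (step 7): P = [1, 4, 7, 9] / [3, 5, 8];  Q = [1, 2, 4, 7] / [3, 5, 6]
  Insert 2 (step 8): P = [1, 2, 7, 9] / [3, 4, 8] / [5];  Q = [1, 2, 4, 7] / [3, 5, 6] / [8]
  Insert 6 (step 9): P = [1, 2, 6, 9] / [3, 4, 7] / [5, 8];  Q = [1, 2, 4, 7] / [3, 5, 6] / [8, 9]
Final shape: (4, 3, 2).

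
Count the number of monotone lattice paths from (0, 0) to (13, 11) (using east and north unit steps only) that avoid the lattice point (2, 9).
Number of paths = 2491854

Total paths from (0, 0) to (13, 11): C(24, 13) = 2496144. Paths through (2, 9): (paths (0, 0) → (2, 9)) × (paths (2, 9) → (13, 11)) = C(11, 2) · C(13, 11) = 55 · 78 = 4290. Avoidance count = 2496144 − 4290 = 2491854.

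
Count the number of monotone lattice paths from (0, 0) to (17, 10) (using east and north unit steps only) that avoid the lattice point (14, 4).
Number of paths = 8179245

Total paths from (0, 0) to (17, 10): C(27, 17) = 8436285. Paths through (14, 4): (paths (0, 0) → (14, 4)) × (paths (14, 4) → (17, 10)) = C(18, 14) · C(9, 3) = 3060 · 84 = 257040. Avoidance count = 8436285 − 257040 = 8179245.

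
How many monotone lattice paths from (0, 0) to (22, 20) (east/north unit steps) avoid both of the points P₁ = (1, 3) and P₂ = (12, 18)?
Number of paths = 394998187290

Inclusion–exclusion. Total paths: C(42, 22) = 513791607420. Through P₁: C(4, 1)·C(38, 21) = 115124573520. Through P₂: C(30, 12)·C(12, 10) = 5708552850. Since P₁ is strictly southwest of P₂, a monotone path through both must visit P₁ then P₂; paths through both = C(4, 1)·C(26, 11)·C(12, 10) = 2039706240. Avoid both = 513791607420 − 115124573520 − 5708552850 + 2039706240 = 394998187290.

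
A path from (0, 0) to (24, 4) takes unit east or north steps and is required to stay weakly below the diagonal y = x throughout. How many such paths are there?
Number of paths = 17199

By the reflection principle (André's argument), the number of monotone paths to (24, 4) with n ≤ m that never go above y = x is C(28, 24) − C(28, 25) = 20475 − 3276 = 17199.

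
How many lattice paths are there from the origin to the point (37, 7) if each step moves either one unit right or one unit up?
Number of paths = 38320568

A monotone lattice path from (0, 0) to (37, 7) consists of 37 east steps and 7 north steps in some order, so it is determined by which 37 of the 44 steps are east. The count is C(44, 37) = 38320568.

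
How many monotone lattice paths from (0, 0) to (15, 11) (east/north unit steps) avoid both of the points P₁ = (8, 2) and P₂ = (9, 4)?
Number of paths = 6216080

Inclusion–exclusion. Total paths: C(26, 15) = 7726160. Through P₁: C(10, 8)·C(16, 7) = 514800. Through P₂: C(13, 9)·C(13, 6) = 1226940. Since P₁ is strictly southwest of P₂, a monotone path through both must visit P₁ then P₂; paths through both = C(10, 8)·C(3, 1)·C(13, 6) = 231660. Avoid both = 7726160 − 514800 − 1226940 + 231660 = 6216080.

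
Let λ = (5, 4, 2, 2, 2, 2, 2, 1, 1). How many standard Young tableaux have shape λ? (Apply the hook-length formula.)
# SYT of shape (5, 4, 2, 2, 2, 2, 2, 1, 1) = 115378830

Hook-length formula: f^λ = n! / Π hook(c), product over all cells c of the Young diagram. For λ = (5, 4, 2, 2, 2, 2, 2, 1, 1), n = 21 boxes. Hook lengths by row (left-to-right, top-to-bottom): [13, 10, 4, 3, 1]; [11, 8, 2, 1]; [8, 5]; [7, 4]; [6, 3]; [5, 2]; [4, 1]; [2]; [1]. Product of hooks = 442810368000. So f^λ = 21! / 442810368000 = 51090942171709440000 / 442810368000 = 115378830.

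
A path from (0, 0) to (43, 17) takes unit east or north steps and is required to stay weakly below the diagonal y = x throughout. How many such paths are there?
Number of paths = 237613302827775

By the reflection principle (André's argument), the number of monotone paths to (43, 17) with n ≤ m that never go above y = x is C(60, 43) − C(60, 44) = 387221678682300 − 149608375854525 = 237613302827775.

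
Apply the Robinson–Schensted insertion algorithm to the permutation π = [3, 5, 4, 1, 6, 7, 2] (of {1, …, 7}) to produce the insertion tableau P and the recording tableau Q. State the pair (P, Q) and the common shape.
P = [1, 2, 6, 7] / [3, 4] / [5];  Q = [1, 2, 5, 6] / [3, 7] / [4];  common shape = (4, 2, 1)

Row-insert the values π_1, π_2, … into P one at a time, bumping the leftmost entry strictly greater than the inserted value down to the next row. The recording tableau Q records, in position (i, j), the step at which that cell was added to P.
  Insert 3 (step 1): P = [3];  Q = [1]
  Insert 5 (step 2): P = [3, 5];  Q = [1, 2]
  Insert 4 (step 3): P = [3, 4] / [5];  Q = [1, 2] / [3]
  Insert 1 (step 4): P = [1, 4] / [3] / [5];  Q = [1, 2] / [3] / [4]
  Insert 6 (step 5): P = [1, 4, 6] / [3] / [5];  Q = [1, 2, 5] / [3] / [4]
  Insert 7 (step 6): P = [1, 4, 6, 7] / [3] / [5];  Q = [1, 2, 5, 6] / [3] / [4]
  Insert 2 (step 7): P = [1, 2, 6, 7] / [3, 4] / [5];  Q = [1, 2, 5, 6] / [3, 7] / [4]
Final shape: (4, 2, 1).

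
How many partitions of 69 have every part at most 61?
p(69, parts ≤ 61) = 3554300

Use the recurrence p(n, m) = p(n, m−1) + p(n−m, m): either the largest part is < m (count p(n, m−1)) or the largest part is exactly m (remove one copy of m, count p(n−m, m)). With p(0, ·) = 1 this gives p(69, parts ≤ 61) = 3554300. (By conjugating Young diagrams, this also counts partitions of 69 into at most 61 parts.)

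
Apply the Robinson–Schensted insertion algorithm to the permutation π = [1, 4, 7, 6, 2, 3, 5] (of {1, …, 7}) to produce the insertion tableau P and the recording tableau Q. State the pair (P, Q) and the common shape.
P = [1, 2, 3, 5] / [4, 6] / [7];  Q = [1, 2, 3, 7] / [4, 6] / [5];  common shape = (4, 2, 1)

Row-insert the values π_1, π_2, … into P one at a time, bumping the leftmost entry strictly greater than the inserted value down to the next row. The recording tableau Q records, in position (i, j), the step at which that cell was added to P.
  Insert 1 (step 1): P = [1];  Q = [1]
  Insert 4 (step 2): P = [1, 4];  Q = [1, 2]
  Insert 7 (step 3): P = [1, 4, 7];  Q = [1, 2, 3]
  Insert 6 (step 4): P = [1, 4, 6] / [7];  Q = [1, 2, 3] / [4]
  Insert 2 (step 5): P = [1, 2, 6] / [4] / [7];  Q = [1, 2, 3] / [4] / [5]
  Insert 3 (step 6): P = [1, 2, 3] / [4, 6] / [7];  Q = [1, 2, 3] / [4, 6] / [5]
  Insert 5 (step 7): P = [1, 2, 3, 5] / [4, 6] / [7];  Q = [1, 2, 3, 7] / [4, 6] / [5]
Final shape: (4, 2, 1).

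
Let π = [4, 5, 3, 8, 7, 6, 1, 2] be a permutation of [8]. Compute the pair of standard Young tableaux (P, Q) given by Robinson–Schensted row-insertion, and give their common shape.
P = [1, 2, 6] / [3, 5] / [4, 7] / [8];  Q = [1, 2, 4] / [3, 5] / [6, 8] / [7];  common shape = (3, 2, 2, 1)

Row-insert the values π_1, π_2, … into P one at a time, bumping the leftmost entry strictly greater than the inserted value down to the next row. The recording tableau Q records, in position (i, j), the step at which that cell was added to P.
  Insert 4 (step 1): P = [4];  Q = [1]
  Insert 5 (step 2): P = [4, 5];  Q = [1, 2]
  Insert 3 (step 3): P = [3, 5] / [4];  Q = [1, 2] / [3]
  Insert 8 (step 4): P = [3, 5, 8] / [4];  Q = [1, 2, 4] / [3]
  Insert 7 (step 5): P = [3, 5, 7] / [4, 8];  Q = [1, 2, 4] / [3, 5]
  Insert 6 (step 6): P = [3, 5, 6] / [4, 7] / [8];  Q = [1, 2, 4] / [3, 5] / [6]
  Insert 1 (step 7): P = [1, 5, 6] / [3, 7] / [4] / [8];  Q = [1, 2, 4] / [3, 5] / [6] / [7]
  Insert 2 (step 8): P = [1, 2, 6] / [3, 5] / [4, 7] / [8];  Q = [1, 2, 4] / [3, 5] / [6, 8] / [7]
Final shape: (3, 2, 2, 1).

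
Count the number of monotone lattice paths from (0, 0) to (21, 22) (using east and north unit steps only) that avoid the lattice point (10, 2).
Number of paths = 1046461109070

Total paths from (0, 0) to (21, 22): C(43, 21) = 1052049481860. Paths through (10, 2): (paths (0, 0) → (10, 2)) × (paths (10, 2) → (21, 22)) = C(12, 10) · C(31, 11) = 66 · 84672315 = 5588372790. Avoidance count = 1052049481860 − 5588372790 = 1046461109070.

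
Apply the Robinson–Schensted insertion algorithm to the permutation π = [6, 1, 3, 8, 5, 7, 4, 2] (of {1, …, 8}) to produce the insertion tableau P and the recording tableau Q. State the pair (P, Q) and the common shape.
P = [1, 2, 4, 7] / [3, 8] / [5] / [6];  Q = [1, 3, 4, 6] / [2, 5] / [7] / [8];  common shape = (4, 2, 1, 1)

Row-insert the values π_1, π_2, … into P one at a time, bumping the leftmost entry strictly greater than the inserted value down to the next row. The recording tableau Q records, in position (i, j), the step at which that cell was added to P.
  Insert 6 (step 1): P = [6];  Q = [1]
  Insert 1 (step 2): P = [1] / [6];  Q = [1] / [2]
  Insert 3 (step 3): P = [1, 3] / [6];  Q = [1, 3] / [2]
  Insert 8 (step 4): P = [1, 3, 8] / [6];  Q = [1, 3, 4] / [2]
  Insert 5 (step 5): P = [1, 3, 5] / [6, 8];  Q = [1, 3, 4] / [2, 5]
  Insert 7 (step 6): P = [1, 3, 5, 7] / [6, 8];  Q = [1, 3, 4, 6] / [2, 5]
  Insert 4 (step 7): P = [1, 3, 4, 7] / [5, 8] / [6];  Q = [1, 3, 4, 6] / [2, 5] / [7]
  Insert 2 (step 8): P = [1, 2, 4, 7] / [3, 8] / [5] / [6];  Q = [1, 3, 4, 6] / [2, 5] / [7] / [8]
Final shape: (4, 2, 1, 1).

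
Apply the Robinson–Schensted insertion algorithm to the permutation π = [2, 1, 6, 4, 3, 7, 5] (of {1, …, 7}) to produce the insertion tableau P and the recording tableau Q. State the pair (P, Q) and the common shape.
P = [1, 3, 5] / [2, 4, 7] / [6];  Q = [1, 3, 6] / [2, 4, 7] / [5];  common shape = (3, 3, 1)

Row-insert the values π_1, π_2, … into P one at a time, bumping the leftmost entry strictly greater than the inserted value down to the next row. The recording tableau Q records, in position (i, j), the step at which that cell was added to P.
  Insert 2 (step 1): P = [2];  Q = [1]
  Insert 1 (step 2): P = [1] / [2];  Q = [1] / [2]
  Insert 6 (step 3): P = [1, 6] / [2];  Q = [1, 3] / [2]
  Insert 4 (step 4): P = [1, 4] / [2, 6];  Q = [1, 3] / [2, 4]
  Insert 3 (step 5): P = [1, 3] / [2, 4] / [6];  Q = [1, 3] / [2, 4] / [5]
  Insert 7 (step 6): P = [1, 3, 7] / [2, 4] / [6];  Q = [1, 3, 6] / [2, 4] / [5]
  Insert 5 (step 7): P = [1, 3, 5] / [2, 4, 7] / [6];  Q = [1, 3, 6] / [2, 4, 7] / [5]
Final shape: (3, 3, 1).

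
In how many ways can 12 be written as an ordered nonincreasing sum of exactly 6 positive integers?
p(12, 6 parts) = 11

Partitions of n into exactly k parts ↔ partitions of n − k into at most k parts (subtract 1 from each part). For n = 12, k = 6, the partitions are: 7+1+1+1+1+1, 6+2+1+1+1+1, 5+3+1+1+1+1, 5+2+2+1+1+1, 4+4+1+1+1+1, 4+3+2+1+1+1, 4+2+2+2+1+1, 3+3+3+1+1+1, 3+3+2+2+1+1, 3+2+2+2+2+1, 2+2+2+2+2+2. Count = 11.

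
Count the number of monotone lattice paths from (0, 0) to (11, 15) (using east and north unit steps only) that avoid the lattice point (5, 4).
Number of paths = 6166784

Total paths from (0, 0) to (11, 15): C(26, 11) = 7726160. Paths through (5, 4): (paths (0, 0) → (5, 4)) × (paths (5, 4) → (11, 15)) = C(9, 5) · C(17, 6) = 126 · 12376 = 1559376. Avoidance count = 7726160 − 1559376 = 6166784.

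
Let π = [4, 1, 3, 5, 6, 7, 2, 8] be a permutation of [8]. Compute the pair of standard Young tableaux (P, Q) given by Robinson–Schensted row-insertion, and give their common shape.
P = [1, 2, 5, 6, 7, 8] / [3] / [4];  Q = [1, 3, 4, 5, 6, 8] / [2] / [7];  common shape = (6, 1, 1)

Row-insert the values π_1, π_2, … into P one at a time, bumping the leftmost entry strictly greater than the inserted value down to the next row. The recording tableau Q records, in position (i, j), the step at which that cell was added to P.
  Insert 4 (step 1): P = [4];  Q = [1]
  Insert 1 (step 2): P = [1] / [4];  Q = [1] / [2]
  Insert 3 (step 3): P = [1, 3] / [4];  Q = [1, 3] / [2]
  Insert 5 (step 4): P = [1, 3, 5] / [4];  Q = [1, 3, 4] / [2]
  Insert 6 (step 5): P = [1, 3, 5, 6] / [4];  Q = [1, 3, 4, 5] / [2]
  Insert 7 (step 6): P = [1, 3, 5, 6, 7] / [4];  Q = [1, 3, 4, 5, 6] / [2]
  Insert 2 (step 7): P = [1, 2, 5, 6, 7] / [3] / [4];  Q = [1, 3, 4, 5, 6] / [2] / [7]
  Insert 8 (step 8): P = [1, 2, 5, 6, 7, 8] / [3] / [4];  Q = [1, 3, 4, 5, 6, 8] / [2] / [7]
Final shape: (6, 1, 1).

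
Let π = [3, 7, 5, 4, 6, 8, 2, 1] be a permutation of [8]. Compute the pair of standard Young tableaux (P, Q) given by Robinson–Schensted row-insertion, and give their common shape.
P = [1, 4, 6, 8] / [2] / [3] / [5] / [7];  Q = [1, 2, 5, 6] / [3] / [4] / [7] / [8];  common shape = (4, 1, 1, 1, 1)

Row-insert the values π_1, π_2, … into P one at a time, bumping the leftmost entry strictly greater than the inserted value down to the next row. The recording tableau Q records, in position (i, j), the step at which that cell was added to P.
  Insert 3 (step 1): P = [3];  Q = [1]
  Insert 7 (step 2): P = [3, 7];  Q = [1, 2]
  Insert 5 (step 3): P = [3, 5] / [7];  Q = [1, 2] / [3]
  Insert 4 (step 4): P = [3, 4] / [5] / [7];  Q = [1, 2] / [3] / [4]
  Insert 6 (step 5): P = [3, 4, 6] / [5] / [7];  Q = [1, 2, 5] / [3] / [4]
  Insert 8 (step 6): P = [3, 4, 6, 8] / [5] / [7];  Q = [1, 2, 5, 6] / [3] / [4]
  Insert 2 (step 7): P = [2, 4, 6, 8] / [3] / [5] / [7];  Q = [1, 2, 5, 6] / [3] / [4] / [7]
  Insert 1 (step 8): P = [1, 4, 6, 8] / [2] / [3] / [5] / [7];  Q = [1, 2, 5, 6] / [3] / [4] / [7] / [8]
Final shape: (4, 1, 1, 1, 1).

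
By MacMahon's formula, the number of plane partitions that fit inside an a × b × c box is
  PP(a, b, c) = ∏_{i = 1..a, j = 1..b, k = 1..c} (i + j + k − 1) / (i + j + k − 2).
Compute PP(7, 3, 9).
PP(7, 3, 9) = 24584605760

Evaluate the triple product over i = 1..7, j = 1..3, k = 1..9. The factors are (2/1) · (3/2) · (4/3) · (5/4) · (6/5) · (7/6) · (8/7) · (9/8) · … (189 factors total). The numerators and denominators telescope so the product is an integer; carrying out the multiplication exactly gives PP(7, 3, 9) = 24584605760.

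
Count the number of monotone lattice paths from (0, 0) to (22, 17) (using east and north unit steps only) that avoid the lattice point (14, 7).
Number of paths = 45932937570

Total paths from (0, 0) to (22, 17): C(39, 22) = 51021117810. Paths through (14, 7): (paths (0, 0) → (14, 7)) × (paths (14, 7) → (22, 17)) = C(21, 14) · C(18, 8) = 116280 · 43758 = 5088180240. Avoidance count = 51021117810 − 5088180240 = 45932937570.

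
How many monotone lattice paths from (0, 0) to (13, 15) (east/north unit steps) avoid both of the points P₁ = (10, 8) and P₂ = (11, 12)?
Number of paths = 20858320

Inclusion–exclusion. Total paths: C(28, 13) = 37442160. Through P₁: C(18, 10)·C(10, 3) = 5250960. Through P₂: C(23, 11)·C(5, 2) = 13520780. Since P₁ is strictly southwest of P₂, a monotone path through both must visit P₁ then P₂; paths through both = C(18, 10)·C(5, 1)·C(5, 2) = 2187900. Avoid both = 37442160 − 5250960 − 13520780 + 2187900 = 20858320.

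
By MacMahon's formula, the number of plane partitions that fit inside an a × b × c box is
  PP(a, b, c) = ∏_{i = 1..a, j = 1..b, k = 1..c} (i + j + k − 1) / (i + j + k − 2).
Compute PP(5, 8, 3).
PP(5, 8, 3) = 61408347

Evaluate the triple product over i = 1..5, j = 1..8, k = 1..3. The factors are (2/1) · (3/2) · (4/3) · (3/2) · (4/3) · (5/4) · (4/3) · (5/4) · … (120 factors total). The numerators and denominators telescope so the product is an integer; carrying out the multiplication exactly gives PP(5, 8, 3) = 61408347.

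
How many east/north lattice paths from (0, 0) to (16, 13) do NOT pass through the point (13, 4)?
Number of paths = 67340315

Total paths from (0, 0) to (16, 13): C(29, 16) = 67863915. Paths through (13, 4): (paths (0, 0) → (13, 4)) × (paths (13, 4) → (16, 13)) = C(17, 13) · C(12, 3) = 2380 · 220 = 523600. Avoidance count = 67863915 − 523600 = 67340315.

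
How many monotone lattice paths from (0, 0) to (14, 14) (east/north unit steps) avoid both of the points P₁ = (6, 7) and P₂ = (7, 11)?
Number of paths = 26284860

Inclusion–exclusion. Total paths: C(28, 14) = 40116600. Through P₁: C(13, 6)·C(15, 8) = 11042460. Through P₂: C(18, 7)·C(10, 7) = 3818880. Since P₁ is strictly southwest of P₂, a monotone path through both must visit P₁ then P₂; paths through both = C(13, 6)·C(5, 1)·C(10, 7) = 1029600. Avoid both = 40116600 − 11042460 − 3818880 + 1029600 = 26284860.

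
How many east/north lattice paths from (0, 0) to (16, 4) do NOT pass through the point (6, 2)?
Number of paths = 2997

Total paths from (0, 0) to (16, 4): C(20, 16) = 4845. Paths through (6, 2): (paths (0, 0) → (6, 2)) × (paths (6, 2) → (16, 4)) = C(8, 6) · C(12, 10) = 28 · 66 = 1848. Avoidance count = 4845 − 1848 = 2997.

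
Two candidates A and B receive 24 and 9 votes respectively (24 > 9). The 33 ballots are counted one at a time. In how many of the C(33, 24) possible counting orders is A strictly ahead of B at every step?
Strict-lead orderings = 17530500

Total orderings of the 33 votes with 24 for A: C(33, 24) = 38567100. By the Bertrand ballot formula (Cycle Lemma / reflection principle), the number of orderings in which A is strictly ahead of B throughout is (p − q)/(p + q) · C(p + q, p) = (24 − 9)/(24 + 9) · 38567100 = 17530500.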